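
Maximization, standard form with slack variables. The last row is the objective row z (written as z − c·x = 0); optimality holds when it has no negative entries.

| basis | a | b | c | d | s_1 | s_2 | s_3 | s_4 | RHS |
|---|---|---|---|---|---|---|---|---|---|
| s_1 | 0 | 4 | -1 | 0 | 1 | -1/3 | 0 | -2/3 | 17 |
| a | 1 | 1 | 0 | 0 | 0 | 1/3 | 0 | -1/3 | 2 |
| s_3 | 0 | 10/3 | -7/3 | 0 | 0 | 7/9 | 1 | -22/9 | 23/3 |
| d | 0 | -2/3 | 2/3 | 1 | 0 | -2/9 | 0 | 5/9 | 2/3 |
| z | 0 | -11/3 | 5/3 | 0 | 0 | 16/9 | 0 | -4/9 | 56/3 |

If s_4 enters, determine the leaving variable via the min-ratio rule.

Column s_4 entries and ratios — s_1: -2/3 ≤ 0, skip; a: -1/3 ≤ 0, skip; s_3: -22/9 ≤ 0, skip; d: (2/3)/(5/9) = 6/5.
Smallest ratio is 6/5 in the row of d, so d leaves.

d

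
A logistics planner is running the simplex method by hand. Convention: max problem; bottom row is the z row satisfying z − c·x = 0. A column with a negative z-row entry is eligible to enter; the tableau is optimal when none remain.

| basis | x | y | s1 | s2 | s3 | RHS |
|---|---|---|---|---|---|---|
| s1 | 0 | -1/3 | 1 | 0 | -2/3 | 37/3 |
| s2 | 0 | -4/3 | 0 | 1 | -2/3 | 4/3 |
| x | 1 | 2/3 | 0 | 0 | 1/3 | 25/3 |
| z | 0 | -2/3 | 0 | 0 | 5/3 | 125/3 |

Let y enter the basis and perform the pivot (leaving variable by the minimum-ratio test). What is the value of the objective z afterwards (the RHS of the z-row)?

Ratio test on column y — row 1: entry -1/3 ≤ 0; row 2: entry -4/3 ≤ 0; row 3: (25/3)/(2/3) = 25/2. Minimum is 25/2 at row 3 (x leaves); pivot element 2/3.
Pivot on row 3; the z-row RHS becomes 125/3 − (-2/3)·(25/2) = 50.

50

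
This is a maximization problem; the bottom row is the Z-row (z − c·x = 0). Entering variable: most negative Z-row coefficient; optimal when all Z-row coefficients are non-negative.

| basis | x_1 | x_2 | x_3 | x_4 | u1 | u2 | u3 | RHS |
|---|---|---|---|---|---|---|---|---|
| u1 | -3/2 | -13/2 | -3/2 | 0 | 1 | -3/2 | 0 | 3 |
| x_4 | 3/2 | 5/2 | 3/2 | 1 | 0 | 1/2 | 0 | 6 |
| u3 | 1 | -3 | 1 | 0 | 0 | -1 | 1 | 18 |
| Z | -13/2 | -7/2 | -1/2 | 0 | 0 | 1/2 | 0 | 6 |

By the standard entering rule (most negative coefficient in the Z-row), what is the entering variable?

Negative Z-row entries: x_1: -13/2, x_2: -7/2, x_3: -1/2.
The most negative is -13/2 in column x_1, so x_1 enters.

x_1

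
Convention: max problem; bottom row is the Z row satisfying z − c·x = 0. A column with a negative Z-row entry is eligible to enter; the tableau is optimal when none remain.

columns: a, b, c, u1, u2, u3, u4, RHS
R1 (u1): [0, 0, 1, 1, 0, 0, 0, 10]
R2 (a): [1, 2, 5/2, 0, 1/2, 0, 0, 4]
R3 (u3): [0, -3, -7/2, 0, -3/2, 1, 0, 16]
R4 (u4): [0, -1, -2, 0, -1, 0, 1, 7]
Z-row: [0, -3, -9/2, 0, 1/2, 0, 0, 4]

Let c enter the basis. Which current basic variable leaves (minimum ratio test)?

a

Column c entries and ratios — u1: 10/1 = 10; a: 4/(5/2) = 8/5; u3: -7/2 ≤ 0, skip; u4: -2 ≤ 0, skip.
Smallest ratio is 8/5 in the row of a, so a leaves.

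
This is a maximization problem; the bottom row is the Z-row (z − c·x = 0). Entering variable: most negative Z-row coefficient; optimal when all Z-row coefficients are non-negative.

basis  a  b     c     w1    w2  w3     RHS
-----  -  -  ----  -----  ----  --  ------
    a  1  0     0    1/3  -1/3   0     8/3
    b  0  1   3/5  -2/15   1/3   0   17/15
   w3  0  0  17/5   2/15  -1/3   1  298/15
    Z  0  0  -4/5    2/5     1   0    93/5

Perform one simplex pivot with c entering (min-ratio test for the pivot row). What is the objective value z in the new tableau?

181/9

Ratio test on column c — row 1: entry 0 ≤ 0; row 2: (17/15)/(3/5) = 17/9; row 3: (298/15)/(17/5) = 298/51. Minimum is 17/9 at row 2 (b leaves); pivot element 3/5.
Pivot on row 2; the Z-row RHS becomes 93/5 − (-4/5)·(17/9) = 181/9.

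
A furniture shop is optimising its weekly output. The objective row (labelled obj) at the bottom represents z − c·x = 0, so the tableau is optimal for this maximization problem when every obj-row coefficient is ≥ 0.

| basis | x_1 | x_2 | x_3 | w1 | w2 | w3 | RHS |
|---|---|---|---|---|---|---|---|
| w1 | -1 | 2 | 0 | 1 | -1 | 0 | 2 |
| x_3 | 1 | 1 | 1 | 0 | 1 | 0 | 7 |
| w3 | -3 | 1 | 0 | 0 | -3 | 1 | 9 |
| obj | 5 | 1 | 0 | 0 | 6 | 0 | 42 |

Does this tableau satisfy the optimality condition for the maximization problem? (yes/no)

Every obj-row coefficient is ≥ 0, so the tableau is optimal.

yes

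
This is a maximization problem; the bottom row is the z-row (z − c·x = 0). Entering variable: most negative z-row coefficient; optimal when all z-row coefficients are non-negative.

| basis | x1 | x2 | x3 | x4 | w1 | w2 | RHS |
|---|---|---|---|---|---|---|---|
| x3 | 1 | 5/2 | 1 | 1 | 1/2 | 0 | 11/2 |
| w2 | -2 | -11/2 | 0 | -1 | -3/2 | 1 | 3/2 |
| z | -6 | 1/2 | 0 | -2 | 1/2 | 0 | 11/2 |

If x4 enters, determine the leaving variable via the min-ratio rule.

x3

Column x4 entries and ratios — x3: (11/2)/1 = 11/2; w2: -1 ≤ 0, skip.
Smallest ratio is 11/2 in the row of x3, so x3 leaves.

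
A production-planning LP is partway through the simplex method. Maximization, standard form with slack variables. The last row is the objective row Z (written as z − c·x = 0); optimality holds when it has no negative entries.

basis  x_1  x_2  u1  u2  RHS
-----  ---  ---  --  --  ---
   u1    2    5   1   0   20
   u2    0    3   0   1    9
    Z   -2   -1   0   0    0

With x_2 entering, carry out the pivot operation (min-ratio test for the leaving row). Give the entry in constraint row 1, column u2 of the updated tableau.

Ratio test on column x_2 — row 1: 20/5 = 4; row 2: 9/3 = 3. Minimum is 3 at row 2 (u2 leaves); pivot element 3.
Divide row 2 by 3; eliminate column x_2 from the other rows.
Row 1 update in column u2: 0 − 5·(1/3) = -5/3.

-5/3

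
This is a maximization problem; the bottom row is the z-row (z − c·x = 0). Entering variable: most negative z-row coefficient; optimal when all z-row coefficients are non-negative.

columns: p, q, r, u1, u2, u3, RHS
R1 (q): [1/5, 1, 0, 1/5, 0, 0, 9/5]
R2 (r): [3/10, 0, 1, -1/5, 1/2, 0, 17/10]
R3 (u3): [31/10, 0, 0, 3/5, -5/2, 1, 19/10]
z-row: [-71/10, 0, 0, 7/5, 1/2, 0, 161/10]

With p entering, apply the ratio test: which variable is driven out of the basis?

u3

Column p entries and ratios — q: (9/5)/(1/5) = 9; r: (17/10)/(3/10) = 17/3; u3: (19/10)/(31/10) = 19/31.
Smallest ratio is 19/31 in the row of u3, so u3 leaves.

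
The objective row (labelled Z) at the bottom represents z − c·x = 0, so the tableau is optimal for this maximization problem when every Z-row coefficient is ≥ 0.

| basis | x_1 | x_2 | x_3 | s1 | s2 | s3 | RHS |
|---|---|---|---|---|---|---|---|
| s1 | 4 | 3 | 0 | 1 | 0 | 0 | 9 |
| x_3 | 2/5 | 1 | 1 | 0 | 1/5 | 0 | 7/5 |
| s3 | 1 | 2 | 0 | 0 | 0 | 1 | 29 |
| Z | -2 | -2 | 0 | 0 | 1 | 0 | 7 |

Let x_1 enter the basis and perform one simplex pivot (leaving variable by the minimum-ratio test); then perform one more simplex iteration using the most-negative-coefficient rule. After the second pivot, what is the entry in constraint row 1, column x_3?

-15/14

Ratio test on column x_1 — row 1: 9/4 = 9/4; row 2: (7/5)/(2/5) = 7/2; row 3: 29/1 = 29. Minimum is 9/4 at row 1 (s1 leaves); pivot element 4.
Divide row 1 by 4; eliminate column x_1 from the other rows.
Second iteration: most negative Z-row entry is -1/2 in column x_2, so x_2 enters.
Ratio test on column x_2 — row 1: (9/4)/(3/4) = 3; row 2: (1/2)/(7/10) = 5/7; row 3: (107/4)/(5/4) = 107/5. Minimum is 5/7 at row 2 (x_3 leaves); pivot element 7/10.
Divide row 2 by 7/10; eliminate column x_2 from the other rows.
After both pivots, the entry at constraint row 1, column x_3 is -15/14.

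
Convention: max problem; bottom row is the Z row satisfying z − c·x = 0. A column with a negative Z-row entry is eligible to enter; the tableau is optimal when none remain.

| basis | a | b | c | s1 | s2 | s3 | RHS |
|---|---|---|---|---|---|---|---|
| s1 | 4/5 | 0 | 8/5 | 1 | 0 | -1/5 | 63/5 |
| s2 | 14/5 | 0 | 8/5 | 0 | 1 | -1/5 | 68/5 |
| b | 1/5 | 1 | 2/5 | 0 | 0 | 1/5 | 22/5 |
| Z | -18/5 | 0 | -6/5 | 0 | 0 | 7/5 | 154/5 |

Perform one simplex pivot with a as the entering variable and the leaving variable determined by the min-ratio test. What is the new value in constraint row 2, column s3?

Ratio test on column a — row 1: (63/5)/(4/5) = 63/4; row 2: (68/5)/(14/5) = 34/7; row 3: (22/5)/(1/5) = 22. Minimum is 34/7 at row 2 (s2 leaves); pivot element 14/5.
Divide row 2 by 14/5; eliminate column a from the other rows.
In the new row 2, the s3 entry is the old entry divided by the pivot: (-1/5)/(14/5) = -1/14.

-1/14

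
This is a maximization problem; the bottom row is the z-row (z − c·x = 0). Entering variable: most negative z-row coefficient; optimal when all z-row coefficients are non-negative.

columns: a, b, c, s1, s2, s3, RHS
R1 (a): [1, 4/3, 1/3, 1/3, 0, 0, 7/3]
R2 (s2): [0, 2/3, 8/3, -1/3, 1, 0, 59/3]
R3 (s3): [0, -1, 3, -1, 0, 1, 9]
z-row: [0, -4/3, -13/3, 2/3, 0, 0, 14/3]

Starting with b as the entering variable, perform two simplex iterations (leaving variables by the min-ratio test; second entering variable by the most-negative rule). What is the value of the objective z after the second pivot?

Ratio test on column b — row 1: (7/3)/(4/3) = 7/4; row 2: (59/3)/(2/3) = 59/2; row 3: entry -1 ≤ 0. Minimum is 7/4 at row 1 (a leaves); pivot element 4/3.
Pivot on row 1; the z-row RHS becomes 14/3 − (-4/3)·(7/4) = 7.
Next entering variable (most negative z-row entry -4): c.
Ratio test on column c — row 1: (7/4)/(1/4) = 7; row 2: (37/2)/(5/2) = 37/5; row 3: (43/4)/(13/4) = 43/13. Minimum is 43/13 at row 3 (s3 leaves); pivot element 13/4.
After the second pivot the z-row RHS is 7 − (-4)·(43/13) = 263/13.

263/13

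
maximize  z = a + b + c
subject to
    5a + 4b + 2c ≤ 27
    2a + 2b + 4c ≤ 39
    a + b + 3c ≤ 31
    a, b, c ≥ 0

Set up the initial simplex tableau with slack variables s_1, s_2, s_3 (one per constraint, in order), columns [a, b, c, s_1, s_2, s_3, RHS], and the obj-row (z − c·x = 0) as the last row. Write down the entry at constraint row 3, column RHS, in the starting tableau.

The RHS of constraint 3 is b_3 = 31.

31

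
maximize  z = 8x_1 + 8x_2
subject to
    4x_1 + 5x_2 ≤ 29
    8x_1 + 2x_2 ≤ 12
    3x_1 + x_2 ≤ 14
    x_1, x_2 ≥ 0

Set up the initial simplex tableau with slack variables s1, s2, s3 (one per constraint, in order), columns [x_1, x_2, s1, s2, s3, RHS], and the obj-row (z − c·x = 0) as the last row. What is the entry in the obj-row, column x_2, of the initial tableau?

-8

The obj-row carries the negated objective coefficients: the x_2 entry is -8.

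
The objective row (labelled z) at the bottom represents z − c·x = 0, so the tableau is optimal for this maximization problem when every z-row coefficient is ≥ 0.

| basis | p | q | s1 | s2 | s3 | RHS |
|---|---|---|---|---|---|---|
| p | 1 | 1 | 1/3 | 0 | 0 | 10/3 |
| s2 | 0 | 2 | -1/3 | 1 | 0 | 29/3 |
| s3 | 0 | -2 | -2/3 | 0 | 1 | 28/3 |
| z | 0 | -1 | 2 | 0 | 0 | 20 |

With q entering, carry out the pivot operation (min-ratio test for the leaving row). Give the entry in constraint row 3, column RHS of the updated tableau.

16

Ratio test on column q — row 1: (10/3)/1 = 10/3; row 2: (29/3)/2 = 29/6; row 3: entry -2 ≤ 0. Minimum is 10/3 at row 1 (p leaves); pivot element 1.
Divide row 1 by 1; eliminate column q from the other rows.
Row 3 update in column RHS: 28/3 − (-2)·(10/3) = 16.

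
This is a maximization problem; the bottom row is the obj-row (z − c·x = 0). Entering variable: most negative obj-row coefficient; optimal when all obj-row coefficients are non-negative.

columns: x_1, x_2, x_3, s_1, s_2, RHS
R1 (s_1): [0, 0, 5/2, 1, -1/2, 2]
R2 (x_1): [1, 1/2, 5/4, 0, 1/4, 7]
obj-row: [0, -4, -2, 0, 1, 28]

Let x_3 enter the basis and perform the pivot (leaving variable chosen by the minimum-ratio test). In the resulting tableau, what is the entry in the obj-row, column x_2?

-4

Ratio test on column x_3 — row 1: 2/(5/2) = 4/5; row 2: 7/(5/4) = 28/5. Minimum is 4/5 at row 1 (s_1 leaves); pivot element 5/2.
Divide row 1 by 5/2; eliminate column x_3 from the other rows.
obj-row update in column x_2: -4 − (-2)·0 = -4.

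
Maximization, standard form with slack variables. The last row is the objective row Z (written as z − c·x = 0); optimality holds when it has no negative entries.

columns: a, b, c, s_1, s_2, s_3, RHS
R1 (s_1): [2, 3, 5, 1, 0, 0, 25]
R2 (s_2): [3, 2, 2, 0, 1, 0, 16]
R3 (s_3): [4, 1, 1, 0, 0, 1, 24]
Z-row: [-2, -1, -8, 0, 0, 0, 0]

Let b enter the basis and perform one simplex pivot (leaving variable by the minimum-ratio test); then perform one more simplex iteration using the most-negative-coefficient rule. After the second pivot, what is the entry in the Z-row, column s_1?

Ratio test on column b — row 1: 25/3 = 25/3; row 2: 16/2 = 8; row 3: 24/1 = 24. Minimum is 8 at row 2 (s_2 leaves); pivot element 2.
Divide row 2 by 2; eliminate column b from the other rows.
Second iteration: most negative Z-row entry is -7 in column c, so c enters.
Ratio test on column c — row 1: 1/2 = 1/2; row 2: 8/1 = 8; row 3: entry 0 ≤ 0. Minimum is 1/2 at row 1 (s_1 leaves); pivot element 2.
Divide row 1 by 2; eliminate column c from the other rows.
After both pivots, the entry at the Z-row, column s_1 is 7/2.

7/2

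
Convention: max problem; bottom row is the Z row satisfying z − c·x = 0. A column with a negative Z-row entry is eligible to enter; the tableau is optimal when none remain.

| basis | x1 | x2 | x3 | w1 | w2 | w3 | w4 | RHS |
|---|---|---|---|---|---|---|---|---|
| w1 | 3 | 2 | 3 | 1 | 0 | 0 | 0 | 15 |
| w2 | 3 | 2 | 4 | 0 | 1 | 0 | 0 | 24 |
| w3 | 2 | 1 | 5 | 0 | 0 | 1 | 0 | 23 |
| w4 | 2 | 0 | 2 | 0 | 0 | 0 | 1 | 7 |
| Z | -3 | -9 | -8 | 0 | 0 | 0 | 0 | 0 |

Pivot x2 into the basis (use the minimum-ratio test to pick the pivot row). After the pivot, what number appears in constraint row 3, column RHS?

Ratio test on column x2 — row 1: 15/2 = 15/2; row 2: 24/2 = 12; row 3: 23/1 = 23; row 4: entry 0 ≤ 0. Minimum is 15/2 at row 1 (w1 leaves); pivot element 2.
Divide row 1 by 2; eliminate column x2 from the other rows.
Row 3 update in column RHS: 23 − 1·(15/2) = 31/2.

31/2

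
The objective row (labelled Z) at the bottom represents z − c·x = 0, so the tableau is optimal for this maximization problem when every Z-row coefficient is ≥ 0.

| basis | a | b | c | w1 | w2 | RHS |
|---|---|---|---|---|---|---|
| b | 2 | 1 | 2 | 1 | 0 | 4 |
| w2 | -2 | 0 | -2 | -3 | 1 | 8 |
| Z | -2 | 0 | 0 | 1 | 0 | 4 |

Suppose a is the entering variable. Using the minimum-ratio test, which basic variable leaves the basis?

Column a entries and ratios — b: 4/2 = 2; w2: -2 ≤ 0, skip.
Smallest ratio is 2 in the row of b, so b leaves.

b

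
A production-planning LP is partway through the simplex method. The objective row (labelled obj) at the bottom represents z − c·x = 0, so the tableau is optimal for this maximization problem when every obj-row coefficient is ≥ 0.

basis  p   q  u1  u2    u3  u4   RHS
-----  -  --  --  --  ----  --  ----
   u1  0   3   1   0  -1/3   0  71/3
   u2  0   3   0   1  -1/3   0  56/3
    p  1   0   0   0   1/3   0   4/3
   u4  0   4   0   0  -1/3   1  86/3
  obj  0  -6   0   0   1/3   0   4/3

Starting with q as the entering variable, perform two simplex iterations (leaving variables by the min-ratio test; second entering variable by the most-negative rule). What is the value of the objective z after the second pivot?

40

Ratio test on column q — row 1: (71/3)/3 = 71/9; row 2: (56/3)/3 = 56/9; row 3: entry 0 ≤ 0; row 4: (86/3)/4 = 43/6. Minimum is 56/9 at row 2 (u2 leaves); pivot element 3.
Pivot on row 2; the obj-row RHS becomes 4/3 − (-6)·(56/9) = 116/3.
Next entering variable (most negative obj-row entry -1/3): u3.
Ratio test on column u3 — row 1: entry 0 ≤ 0; row 2: entry -1/9 ≤ 0; row 3: (4/3)/(1/3) = 4; row 4: (34/9)/(1/9) = 34. Minimum is 4 at row 3 (p leaves); pivot element 1/3.
After the second pivot the obj-row RHS is 116/3 − (-1/3)·4 = 40.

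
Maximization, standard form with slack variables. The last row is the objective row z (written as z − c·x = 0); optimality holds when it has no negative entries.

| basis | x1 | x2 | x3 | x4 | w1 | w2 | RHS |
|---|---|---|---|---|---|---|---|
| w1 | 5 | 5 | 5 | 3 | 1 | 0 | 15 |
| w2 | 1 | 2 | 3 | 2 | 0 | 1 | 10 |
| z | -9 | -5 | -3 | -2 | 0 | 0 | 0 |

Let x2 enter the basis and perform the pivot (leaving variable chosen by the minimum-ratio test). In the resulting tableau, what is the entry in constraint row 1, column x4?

Ratio test on column x2 — row 1: 15/5 = 3; row 2: 10/2 = 5. Minimum is 3 at row 1 (w1 leaves); pivot element 5.
Divide row 1 by 5; eliminate column x2 from the other rows.
In the new row 1, the x4 entry is the old entry divided by the pivot: 3/5 = 3/5.

3/5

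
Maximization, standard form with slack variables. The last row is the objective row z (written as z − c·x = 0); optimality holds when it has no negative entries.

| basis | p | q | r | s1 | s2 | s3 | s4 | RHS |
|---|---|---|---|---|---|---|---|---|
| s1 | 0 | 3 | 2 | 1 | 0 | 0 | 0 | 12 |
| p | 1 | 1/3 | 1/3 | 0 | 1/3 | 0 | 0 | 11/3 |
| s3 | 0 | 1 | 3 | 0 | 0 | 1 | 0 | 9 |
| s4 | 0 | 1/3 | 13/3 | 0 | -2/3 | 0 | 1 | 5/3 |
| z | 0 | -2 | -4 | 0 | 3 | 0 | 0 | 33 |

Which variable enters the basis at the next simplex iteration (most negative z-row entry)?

r

Negative z-row entries: q: -2, r: -4.
The most negative is -4 in column r, so r enters.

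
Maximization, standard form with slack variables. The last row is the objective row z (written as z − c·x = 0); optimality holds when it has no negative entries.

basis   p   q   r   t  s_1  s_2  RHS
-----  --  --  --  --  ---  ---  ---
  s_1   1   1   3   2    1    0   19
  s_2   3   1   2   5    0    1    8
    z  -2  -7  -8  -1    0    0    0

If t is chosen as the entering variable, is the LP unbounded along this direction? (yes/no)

Column t has positive entries in row(s) 1, 2, so the ratio test bounds it — not unbounded.

no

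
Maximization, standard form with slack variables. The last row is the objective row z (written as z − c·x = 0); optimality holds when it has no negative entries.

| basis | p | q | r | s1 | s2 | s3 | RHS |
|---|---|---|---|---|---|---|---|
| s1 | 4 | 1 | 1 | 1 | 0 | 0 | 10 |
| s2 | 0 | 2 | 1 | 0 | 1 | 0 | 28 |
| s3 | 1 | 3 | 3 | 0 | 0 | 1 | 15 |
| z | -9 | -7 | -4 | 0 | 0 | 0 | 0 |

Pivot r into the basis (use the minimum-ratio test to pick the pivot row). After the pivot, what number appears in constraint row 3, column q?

1

Ratio test on column r — row 1: 10/1 = 10; row 2: 28/1 = 28; row 3: 15/3 = 5. Minimum is 5 at row 3 (s3 leaves); pivot element 3.
Divide row 3 by 3; eliminate column r from the other rows.
In the new row 3, the q entry is the old entry divided by the pivot: 3/3 = 1.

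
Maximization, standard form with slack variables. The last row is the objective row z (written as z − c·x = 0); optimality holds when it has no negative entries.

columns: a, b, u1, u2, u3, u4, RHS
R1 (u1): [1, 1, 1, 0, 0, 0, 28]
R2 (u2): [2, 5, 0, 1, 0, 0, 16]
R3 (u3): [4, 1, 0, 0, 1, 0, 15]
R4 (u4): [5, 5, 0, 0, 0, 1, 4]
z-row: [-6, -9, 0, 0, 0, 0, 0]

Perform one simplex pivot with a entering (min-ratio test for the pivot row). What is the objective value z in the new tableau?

24/5

Ratio test on column a — row 1: 28/1 = 28; row 2: 16/2 = 8; row 3: 15/4 = 15/4; row 4: 4/5 = 4/5. Minimum is 4/5 at row 4 (u4 leaves); pivot element 5.
Pivot on row 4; the z-row RHS becomes 0 − (-6)·(4/5) = 24/5.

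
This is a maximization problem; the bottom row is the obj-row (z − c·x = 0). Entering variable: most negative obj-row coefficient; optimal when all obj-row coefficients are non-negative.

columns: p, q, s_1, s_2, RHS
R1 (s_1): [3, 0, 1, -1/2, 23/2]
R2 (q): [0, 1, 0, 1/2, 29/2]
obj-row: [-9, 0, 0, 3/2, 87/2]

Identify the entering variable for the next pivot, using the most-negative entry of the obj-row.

p

Negative obj-row entries: p: -9.
The most negative is -9 in column p, so p enters.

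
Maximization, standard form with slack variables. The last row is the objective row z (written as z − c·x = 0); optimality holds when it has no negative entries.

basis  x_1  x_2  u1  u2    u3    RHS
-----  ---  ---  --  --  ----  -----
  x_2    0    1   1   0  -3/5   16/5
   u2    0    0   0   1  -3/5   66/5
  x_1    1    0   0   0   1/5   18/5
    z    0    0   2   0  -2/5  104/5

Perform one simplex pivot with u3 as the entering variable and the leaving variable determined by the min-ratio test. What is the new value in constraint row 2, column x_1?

3

Ratio test on column u3 — row 1: entry -3/5 ≤ 0; row 2: entry -3/5 ≤ 0; row 3: (18/5)/(1/5) = 18. Minimum is 18 at row 3 (x_1 leaves); pivot element 1/5.
Divide row 3 by 1/5; eliminate column u3 from the other rows.
Row 2 update in column x_1: 0 − (-3/5)·5 = 3.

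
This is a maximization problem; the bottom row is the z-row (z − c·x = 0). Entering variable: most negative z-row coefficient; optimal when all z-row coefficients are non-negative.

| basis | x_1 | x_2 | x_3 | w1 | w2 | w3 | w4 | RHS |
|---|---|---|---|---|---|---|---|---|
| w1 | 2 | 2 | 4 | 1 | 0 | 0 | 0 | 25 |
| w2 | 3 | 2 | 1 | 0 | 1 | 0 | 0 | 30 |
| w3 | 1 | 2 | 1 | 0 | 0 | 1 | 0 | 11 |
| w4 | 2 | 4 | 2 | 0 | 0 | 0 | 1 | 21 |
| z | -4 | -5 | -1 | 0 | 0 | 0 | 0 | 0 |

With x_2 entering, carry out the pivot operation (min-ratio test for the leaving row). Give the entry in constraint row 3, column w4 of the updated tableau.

-1/2

Ratio test on column x_2 — row 1: 25/2 = 25/2; row 2: 30/2 = 15; row 3: 11/2 = 11/2; row 4: 21/4 = 21/4. Minimum is 21/4 at row 4 (w4 leaves); pivot element 4.
Divide row 4 by 4; eliminate column x_2 from the other rows.
Row 3 update in column w4: 0 − 2·(1/4) = -1/2.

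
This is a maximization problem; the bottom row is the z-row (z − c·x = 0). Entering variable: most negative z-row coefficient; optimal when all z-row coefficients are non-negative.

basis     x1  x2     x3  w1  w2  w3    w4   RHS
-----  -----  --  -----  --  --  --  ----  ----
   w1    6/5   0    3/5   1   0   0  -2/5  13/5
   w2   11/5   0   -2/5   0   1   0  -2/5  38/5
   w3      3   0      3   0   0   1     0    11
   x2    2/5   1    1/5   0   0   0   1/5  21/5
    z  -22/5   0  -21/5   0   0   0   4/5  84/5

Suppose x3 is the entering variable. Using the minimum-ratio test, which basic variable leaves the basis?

w3

Column x3 entries and ratios — w1: (13/5)/(3/5) = 13/3; w2: -2/5 ≤ 0, skip; w3: 11/3 = 11/3; x2: (21/5)/(1/5) = 21.
Smallest ratio is 11/3 in the row of w3, so w3 leaves.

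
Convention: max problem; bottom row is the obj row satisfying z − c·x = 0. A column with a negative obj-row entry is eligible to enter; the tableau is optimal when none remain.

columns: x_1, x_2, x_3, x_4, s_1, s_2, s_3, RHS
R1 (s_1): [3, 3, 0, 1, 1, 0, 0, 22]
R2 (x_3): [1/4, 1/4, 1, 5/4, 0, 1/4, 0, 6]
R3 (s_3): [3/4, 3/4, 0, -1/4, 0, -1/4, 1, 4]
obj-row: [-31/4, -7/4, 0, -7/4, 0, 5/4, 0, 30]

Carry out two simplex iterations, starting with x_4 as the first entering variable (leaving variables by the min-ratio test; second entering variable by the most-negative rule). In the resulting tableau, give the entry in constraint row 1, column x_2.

Ratio test on column x_4 — row 1: 22/1 = 22; row 2: 6/(5/4) = 24/5; row 3: entry -1/4 ≤ 0. Minimum is 24/5 at row 2 (x_3 leaves); pivot element 5/4.
Divide row 2 by 5/4; eliminate column x_4 from the other rows.
Second iteration: most negative obj-row entry is -37/5 in column x_1, so x_1 enters.
Ratio test on column x_1 — row 1: (86/5)/(14/5) = 43/7; row 2: (24/5)/(1/5) = 24; row 3: (26/5)/(4/5) = 13/2. Minimum is 43/7 at row 1 (s_1 leaves); pivot element 14/5.
Divide row 1 by 14/5; eliminate column x_1 from the other rows.
After both pivots, the entry at constraint row 1, column x_2 is 1.

1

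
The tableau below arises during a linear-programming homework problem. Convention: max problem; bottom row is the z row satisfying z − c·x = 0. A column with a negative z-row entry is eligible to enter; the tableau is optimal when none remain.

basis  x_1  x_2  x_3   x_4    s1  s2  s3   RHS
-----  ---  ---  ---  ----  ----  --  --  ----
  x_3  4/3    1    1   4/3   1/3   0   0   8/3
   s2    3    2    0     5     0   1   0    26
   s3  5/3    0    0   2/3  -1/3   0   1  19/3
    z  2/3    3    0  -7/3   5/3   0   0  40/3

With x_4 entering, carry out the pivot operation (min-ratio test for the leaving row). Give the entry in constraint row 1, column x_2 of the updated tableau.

Ratio test on column x_4 — row 1: (8/3)/(4/3) = 2; row 2: 26/5 = 26/5; row 3: (19/3)/(2/3) = 19/2. Minimum is 2 at row 1 (x_3 leaves); pivot element 4/3.
Divide row 1 by 4/3; eliminate column x_4 from the other rows.
In the new row 1, the x_2 entry is the old entry divided by the pivot: 1/(4/3) = 3/4.

3/4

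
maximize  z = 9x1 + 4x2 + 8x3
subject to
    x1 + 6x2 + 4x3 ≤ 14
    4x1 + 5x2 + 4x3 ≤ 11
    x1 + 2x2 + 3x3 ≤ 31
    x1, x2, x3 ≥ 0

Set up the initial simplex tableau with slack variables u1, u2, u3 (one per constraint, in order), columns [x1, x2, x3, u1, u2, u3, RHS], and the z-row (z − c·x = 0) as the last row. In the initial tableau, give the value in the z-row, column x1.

-9

The z-row carries the negated objective coefficients: the x1 entry is -9.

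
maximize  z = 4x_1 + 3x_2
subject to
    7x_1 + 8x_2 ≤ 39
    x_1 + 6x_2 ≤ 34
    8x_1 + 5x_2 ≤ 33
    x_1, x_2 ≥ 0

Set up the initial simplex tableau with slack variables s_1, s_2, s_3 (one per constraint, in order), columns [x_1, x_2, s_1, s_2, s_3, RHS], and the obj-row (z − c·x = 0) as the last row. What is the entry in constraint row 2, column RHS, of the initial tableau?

The RHS of constraint 2 is b_2 = 34.

34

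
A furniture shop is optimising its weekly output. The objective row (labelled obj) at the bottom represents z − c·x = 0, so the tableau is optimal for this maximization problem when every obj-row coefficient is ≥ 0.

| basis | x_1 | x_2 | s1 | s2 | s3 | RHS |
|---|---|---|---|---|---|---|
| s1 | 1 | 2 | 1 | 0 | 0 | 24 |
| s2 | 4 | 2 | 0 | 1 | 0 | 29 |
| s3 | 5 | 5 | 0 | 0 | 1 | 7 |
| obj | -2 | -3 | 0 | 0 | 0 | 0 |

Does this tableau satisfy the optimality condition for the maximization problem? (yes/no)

no

The obj-row has a negative entry -3 in column x_2, so it is not optimal.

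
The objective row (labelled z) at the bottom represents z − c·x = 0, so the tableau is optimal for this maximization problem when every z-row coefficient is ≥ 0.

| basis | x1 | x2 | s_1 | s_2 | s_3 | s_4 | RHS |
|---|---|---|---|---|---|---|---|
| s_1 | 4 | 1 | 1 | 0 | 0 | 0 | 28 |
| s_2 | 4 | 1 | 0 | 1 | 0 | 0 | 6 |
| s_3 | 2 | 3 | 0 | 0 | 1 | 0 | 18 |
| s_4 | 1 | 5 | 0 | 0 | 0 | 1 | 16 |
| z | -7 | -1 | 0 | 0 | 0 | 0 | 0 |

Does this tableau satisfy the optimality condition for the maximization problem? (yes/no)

The z-row has a negative entry -7 in column x1, so it is not optimal.

no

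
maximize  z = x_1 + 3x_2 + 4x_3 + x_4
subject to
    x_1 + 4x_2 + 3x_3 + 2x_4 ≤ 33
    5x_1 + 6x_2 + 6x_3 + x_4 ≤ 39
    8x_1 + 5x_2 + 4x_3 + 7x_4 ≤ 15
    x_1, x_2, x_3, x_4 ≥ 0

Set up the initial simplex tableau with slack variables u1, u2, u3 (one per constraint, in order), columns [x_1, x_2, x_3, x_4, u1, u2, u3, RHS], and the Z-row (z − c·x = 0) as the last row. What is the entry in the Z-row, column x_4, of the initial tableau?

The Z-row carries the negated objective coefficients: the x_4 entry is -1.

-1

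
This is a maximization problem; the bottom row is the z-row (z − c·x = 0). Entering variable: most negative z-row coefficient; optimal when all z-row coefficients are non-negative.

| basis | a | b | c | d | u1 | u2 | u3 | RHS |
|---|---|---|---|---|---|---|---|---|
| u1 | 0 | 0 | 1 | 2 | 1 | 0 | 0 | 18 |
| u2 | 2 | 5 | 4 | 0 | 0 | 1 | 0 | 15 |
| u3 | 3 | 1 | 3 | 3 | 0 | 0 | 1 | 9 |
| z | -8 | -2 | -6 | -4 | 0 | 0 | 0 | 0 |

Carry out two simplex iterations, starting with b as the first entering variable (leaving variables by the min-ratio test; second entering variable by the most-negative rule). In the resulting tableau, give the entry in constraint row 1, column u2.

0

Ratio test on column b — row 1: entry 0 ≤ 0; row 2: 15/5 = 3; row 3: 9/1 = 9. Minimum is 3 at row 2 (u2 leaves); pivot element 5.
Divide row 2 by 5; eliminate column b from the other rows.
Second iteration: most negative z-row entry is -36/5 in column a, so a enters.
Ratio test on column a — row 1: entry 0 ≤ 0; row 2: 3/(2/5) = 15/2; row 3: 6/(13/5) = 30/13. Minimum is 30/13 at row 3 (u3 leaves); pivot element 13/5.
Divide row 3 by 13/5; eliminate column a from the other rows.
After both pivots, the entry at constraint row 1, column u2 is 0.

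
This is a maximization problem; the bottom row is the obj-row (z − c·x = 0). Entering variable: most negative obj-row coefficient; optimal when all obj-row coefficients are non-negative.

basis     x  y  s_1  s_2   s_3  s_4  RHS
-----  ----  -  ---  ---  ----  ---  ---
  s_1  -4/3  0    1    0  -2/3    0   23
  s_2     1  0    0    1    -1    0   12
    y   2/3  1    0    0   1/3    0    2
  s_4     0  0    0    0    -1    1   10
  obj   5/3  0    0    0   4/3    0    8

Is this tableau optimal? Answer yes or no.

yes

Every obj-row coefficient is ≥ 0, so the tableau is optimal.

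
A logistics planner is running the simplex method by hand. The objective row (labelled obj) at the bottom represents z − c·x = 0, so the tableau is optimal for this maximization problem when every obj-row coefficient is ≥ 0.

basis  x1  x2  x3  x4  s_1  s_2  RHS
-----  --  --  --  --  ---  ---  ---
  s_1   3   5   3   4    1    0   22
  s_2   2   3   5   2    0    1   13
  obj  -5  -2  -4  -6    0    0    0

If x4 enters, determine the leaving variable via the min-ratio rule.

Column x4 entries and ratios — s_1: 22/4 = 11/2; s_2: 13/2 = 13/2.
Smallest ratio is 11/2 in the row of s_1, so s_1 leaves.

s_1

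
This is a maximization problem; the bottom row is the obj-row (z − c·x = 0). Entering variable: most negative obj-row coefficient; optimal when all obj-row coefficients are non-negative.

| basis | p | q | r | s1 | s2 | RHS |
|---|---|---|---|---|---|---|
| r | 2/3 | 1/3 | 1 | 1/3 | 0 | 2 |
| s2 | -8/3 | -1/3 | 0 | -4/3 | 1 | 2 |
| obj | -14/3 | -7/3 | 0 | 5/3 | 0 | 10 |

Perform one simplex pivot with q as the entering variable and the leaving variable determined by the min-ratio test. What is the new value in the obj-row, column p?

Ratio test on column q — row 1: 2/(1/3) = 6; row 2: entry -1/3 ≤ 0. Minimum is 6 at row 1 (r leaves); pivot element 1/3.
Divide row 1 by 1/3; eliminate column q from the other rows.
obj-row update in column p: -14/3 − (-7/3)·2 = 0.

0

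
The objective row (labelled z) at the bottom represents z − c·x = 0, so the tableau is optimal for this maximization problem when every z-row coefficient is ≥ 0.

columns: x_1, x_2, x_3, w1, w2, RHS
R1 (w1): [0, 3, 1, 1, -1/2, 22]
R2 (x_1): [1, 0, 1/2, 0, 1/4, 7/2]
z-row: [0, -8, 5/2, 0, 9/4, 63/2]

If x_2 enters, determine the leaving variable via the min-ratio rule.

Column x_2 entries and ratios — w1: 22/3 = 22/3; x_1: 0 ≤ 0, skip.
Smallest ratio is 22/3 in the row of w1, so w1 leaves.

w1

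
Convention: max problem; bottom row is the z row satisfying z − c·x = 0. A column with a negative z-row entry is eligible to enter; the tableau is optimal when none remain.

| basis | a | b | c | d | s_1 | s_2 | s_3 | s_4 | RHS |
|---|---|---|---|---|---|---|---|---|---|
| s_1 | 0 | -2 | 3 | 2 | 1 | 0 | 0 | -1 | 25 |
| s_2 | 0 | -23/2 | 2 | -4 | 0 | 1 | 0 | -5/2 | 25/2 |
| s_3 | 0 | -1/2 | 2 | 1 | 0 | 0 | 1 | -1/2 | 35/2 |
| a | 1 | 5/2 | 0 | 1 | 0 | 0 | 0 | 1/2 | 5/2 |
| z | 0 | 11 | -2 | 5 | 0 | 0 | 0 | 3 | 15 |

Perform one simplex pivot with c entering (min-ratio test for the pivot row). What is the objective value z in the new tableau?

55/2

Ratio test on column c — row 1: 25/3 = 25/3; row 2: (25/2)/2 = 25/4; row 3: (35/2)/2 = 35/4; row 4: entry 0 ≤ 0. Minimum is 25/4 at row 2 (s_2 leaves); pivot element 2.
Pivot on row 2; the z-row RHS becomes 15 − (-2)·(25/4) = 55/2.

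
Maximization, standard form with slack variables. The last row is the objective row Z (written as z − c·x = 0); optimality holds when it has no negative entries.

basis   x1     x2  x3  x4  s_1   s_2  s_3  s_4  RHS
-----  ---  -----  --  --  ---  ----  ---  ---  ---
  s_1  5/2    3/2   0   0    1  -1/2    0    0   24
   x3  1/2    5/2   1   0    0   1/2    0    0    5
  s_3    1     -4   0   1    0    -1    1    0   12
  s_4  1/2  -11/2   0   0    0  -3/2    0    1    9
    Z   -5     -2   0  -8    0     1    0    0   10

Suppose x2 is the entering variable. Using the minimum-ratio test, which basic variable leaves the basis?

Column x2 entries and ratios — s_1: 24/(3/2) = 16; x3: 5/(5/2) = 2; s_3: -4 ≤ 0, skip; s_4: -11/2 ≤ 0, skip.
Smallest ratio is 2 in the row of x3, so x3 leaves.

x3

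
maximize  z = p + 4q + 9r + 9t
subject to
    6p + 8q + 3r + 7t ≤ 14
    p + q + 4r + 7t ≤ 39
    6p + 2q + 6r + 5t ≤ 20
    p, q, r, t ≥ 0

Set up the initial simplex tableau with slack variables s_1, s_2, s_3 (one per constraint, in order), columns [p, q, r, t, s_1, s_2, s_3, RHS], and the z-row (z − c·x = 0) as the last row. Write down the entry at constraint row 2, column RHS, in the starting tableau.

The RHS of constraint 2 is b_2 = 39.

39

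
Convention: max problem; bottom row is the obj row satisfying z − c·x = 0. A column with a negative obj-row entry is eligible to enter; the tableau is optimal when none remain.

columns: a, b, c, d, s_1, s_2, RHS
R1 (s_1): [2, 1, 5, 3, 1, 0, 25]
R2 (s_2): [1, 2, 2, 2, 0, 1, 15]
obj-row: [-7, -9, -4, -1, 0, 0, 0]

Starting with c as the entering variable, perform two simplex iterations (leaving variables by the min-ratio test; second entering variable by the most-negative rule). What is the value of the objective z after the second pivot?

365/8

Ratio test on column c — row 1: 25/5 = 5; row 2: 15/2 = 15/2. Minimum is 5 at row 1 (s_1 leaves); pivot element 5.
Pivot on row 1; the obj-row RHS becomes 0 − (-4)·5 = 20.
Next entering variable (most negative obj-row entry -41/5): b.
Ratio test on column b — row 1: 5/(1/5) = 25; row 2: 5/(8/5) = 25/8. Minimum is 25/8 at row 2 (s_2 leaves); pivot element 8/5.
After the second pivot the obj-row RHS is 20 − (-41/5)·(25/8) = 365/8.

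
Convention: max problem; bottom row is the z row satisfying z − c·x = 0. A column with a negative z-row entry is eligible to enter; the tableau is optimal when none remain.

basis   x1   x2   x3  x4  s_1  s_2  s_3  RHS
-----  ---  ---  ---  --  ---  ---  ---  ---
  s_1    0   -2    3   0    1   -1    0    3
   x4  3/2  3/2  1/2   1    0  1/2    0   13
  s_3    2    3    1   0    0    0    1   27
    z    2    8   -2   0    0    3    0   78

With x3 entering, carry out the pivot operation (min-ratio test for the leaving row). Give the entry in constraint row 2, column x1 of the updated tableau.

3/2

Ratio test on column x3 — row 1: 3/3 = 1; row 2: 13/(1/2) = 26; row 3: 27/1 = 27. Minimum is 1 at row 1 (s_1 leaves); pivot element 3.
Divide row 1 by 3; eliminate column x3 from the other rows.
Row 2 update in column x1: 3/2 − (1/2)·0 = 3/2.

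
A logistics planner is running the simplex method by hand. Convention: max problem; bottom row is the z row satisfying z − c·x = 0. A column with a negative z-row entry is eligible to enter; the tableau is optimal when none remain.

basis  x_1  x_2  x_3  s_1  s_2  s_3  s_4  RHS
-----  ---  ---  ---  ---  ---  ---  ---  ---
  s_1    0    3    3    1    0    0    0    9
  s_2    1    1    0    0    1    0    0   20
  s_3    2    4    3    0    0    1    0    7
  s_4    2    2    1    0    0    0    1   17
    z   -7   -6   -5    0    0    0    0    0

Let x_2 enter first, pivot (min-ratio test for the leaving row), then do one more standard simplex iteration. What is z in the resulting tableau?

Ratio test on column x_2 — row 1: 9/3 = 3; row 2: 20/1 = 20; row 3: 7/4 = 7/4; row 4: 17/2 = 17/2. Minimum is 7/4 at row 3 (s_3 leaves); pivot element 4.
Pivot on row 3; the z-row RHS becomes 0 − (-6)·(7/4) = 21/2.
Next entering variable (most negative z-row entry -4): x_1.
Ratio test on column x_1 — row 1: entry -3/2 ≤ 0; row 2: (73/4)/(1/2) = 73/2; row 3: (7/4)/(1/2) = 7/2; row 4: (27/2)/1 = 27/2. Minimum is 7/2 at row 3 (x_2 leaves); pivot element 1/2.
After the second pivot the z-row RHS is 21/2 − (-4)·(7/2) = 49/2.

49/2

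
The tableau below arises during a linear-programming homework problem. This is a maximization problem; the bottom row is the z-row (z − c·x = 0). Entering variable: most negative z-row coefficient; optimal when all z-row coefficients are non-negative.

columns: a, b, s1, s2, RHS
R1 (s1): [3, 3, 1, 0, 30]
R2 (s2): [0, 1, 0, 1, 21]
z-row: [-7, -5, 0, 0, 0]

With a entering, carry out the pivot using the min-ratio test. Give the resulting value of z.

Ratio test on column a — row 1: 30/3 = 10; row 2: entry 0 ≤ 0. Minimum is 10 at row 1 (s1 leaves); pivot element 3.
Pivot on row 1; the z-row RHS becomes 0 − (-7)·10 = 70.

70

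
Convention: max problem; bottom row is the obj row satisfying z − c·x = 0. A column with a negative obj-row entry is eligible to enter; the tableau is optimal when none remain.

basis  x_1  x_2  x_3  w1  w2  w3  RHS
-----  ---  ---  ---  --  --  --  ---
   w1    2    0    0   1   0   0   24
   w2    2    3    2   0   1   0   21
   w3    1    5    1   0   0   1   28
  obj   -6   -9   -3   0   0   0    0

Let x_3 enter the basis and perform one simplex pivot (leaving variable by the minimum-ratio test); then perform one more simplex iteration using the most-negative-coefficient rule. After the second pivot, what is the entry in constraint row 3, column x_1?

Ratio test on column x_3 — row 1: entry 0 ≤ 0; row 2: 21/2 = 21/2; row 3: 28/1 = 28. Minimum is 21/2 at row 2 (w2 leaves); pivot element 2.
Divide row 2 by 2; eliminate column x_3 from the other rows.
Second iteration: most negative obj-row entry is -9/2 in column x_2, so x_2 enters.
Ratio test on column x_2 — row 1: entry 0 ≤ 0; row 2: (21/2)/(3/2) = 7; row 3: (35/2)/(7/2) = 5. Minimum is 5 at row 3 (w3 leaves); pivot element 7/2.
Divide row 3 by 7/2; eliminate column x_2 from the other rows.
After both pivots, the entry at constraint row 3, column x_1 is 0.

0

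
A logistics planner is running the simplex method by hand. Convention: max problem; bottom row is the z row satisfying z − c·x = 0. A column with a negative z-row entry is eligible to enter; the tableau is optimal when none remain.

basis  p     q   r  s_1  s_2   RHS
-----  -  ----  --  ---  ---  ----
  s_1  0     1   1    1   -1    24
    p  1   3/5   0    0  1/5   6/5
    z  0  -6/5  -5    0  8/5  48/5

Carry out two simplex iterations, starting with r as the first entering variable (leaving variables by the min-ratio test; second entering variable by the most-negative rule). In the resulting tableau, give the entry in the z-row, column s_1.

Ratio test on column r — row 1: 24/1 = 24; row 2: entry 0 ≤ 0. Minimum is 24 at row 1 (s_1 leaves); pivot element 1.
Divide row 1 by 1; eliminate column r from the other rows.
Second iteration: most negative z-row entry is -17/5 in column s_2, so s_2 enters.
Ratio test on column s_2 — row 1: entry -1 ≤ 0; row 2: (6/5)/(1/5) = 6. Minimum is 6 at row 2 (p leaves); pivot element 1/5.
Divide row 2 by 1/5; eliminate column s_2 from the other rows.
After both pivots, the entry at the z-row, column s_1 is 5.

5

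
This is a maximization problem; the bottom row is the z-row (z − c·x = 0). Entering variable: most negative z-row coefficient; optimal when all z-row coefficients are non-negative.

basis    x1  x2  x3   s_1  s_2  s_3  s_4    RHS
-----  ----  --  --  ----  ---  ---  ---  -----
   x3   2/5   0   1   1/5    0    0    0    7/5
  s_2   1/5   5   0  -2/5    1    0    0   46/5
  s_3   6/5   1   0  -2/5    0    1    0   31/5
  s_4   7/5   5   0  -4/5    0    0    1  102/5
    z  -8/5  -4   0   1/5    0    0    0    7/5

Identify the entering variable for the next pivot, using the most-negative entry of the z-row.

Negative z-row entries: x1: -8/5, x2: -4.
The most negative is -4 in column x2, so x2 enters.

x2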